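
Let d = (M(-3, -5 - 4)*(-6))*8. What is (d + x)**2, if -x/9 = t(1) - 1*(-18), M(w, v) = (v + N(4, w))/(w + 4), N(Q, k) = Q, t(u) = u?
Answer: 4761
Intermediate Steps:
M(w, v) = (4 + v)/(4 + w) (M(w, v) = (v + 4)/(w + 4) = (4 + v)/(4 + w))
x = -171 (x = -9*(1 - 1*(-18)) = -9*(1 + 18) = -9*19 = -171)
d = 240 (d = (((4 + (-5 - 4))/(4 - 3))*(-6))*8 = (((4 - 9)/1)*(-6))*8 = ((1*(-5))*(-6))*8 = -5*(-6)*8 = 30*8 = 240)
(d + x)**2 = (240 - 171)**2 = 69**2 = 4761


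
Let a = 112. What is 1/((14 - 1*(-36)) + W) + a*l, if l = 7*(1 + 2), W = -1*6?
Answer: 103489/44 ≈ 2352.0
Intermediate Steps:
W = -6
l = 21 (l = 7*3 = 21)
1/((14 - 1*(-36)) + W) + a*l = 1/((14 - 1*(-36)) - 6) + 112*21 = 1/((14 + 36) - 6) + 2352 = 1/(50 - 6) + 2352 = 1/44 + 2352 = 103489/44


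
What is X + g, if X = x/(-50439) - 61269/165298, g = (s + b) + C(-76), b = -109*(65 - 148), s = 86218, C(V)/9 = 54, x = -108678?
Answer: 266111854610425/2779155274 ≈ 95753.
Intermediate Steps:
C(V) = 486 (C(V) = 9*54 = 486)
b = 9047 (b = -109*(-83) = 9047)
g = 95751 (g = (86218 + 9047) + 486 = 95265 + 486 = 95751)
X = 4957969651/2779155274 (X = -108678/(-50439) - 61269/165298 = -108678*(-1/50439) - 61269*1/165298 = 36226/16813 - 61269/165298 = 4957969651/2779155274 ≈ 1.7840)
X + g = 4957969651/2779155274 + 95751 = 266111854610425/2779155274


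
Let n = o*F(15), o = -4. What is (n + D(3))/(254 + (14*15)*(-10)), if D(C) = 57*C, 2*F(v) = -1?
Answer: -173/1846 ≈ -0.093716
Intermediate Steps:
F(v) = -½ (F(v) = (½)*(-1) = -½)
n = 2 (n = -4*(-½) = 2)
(n + D(3))/(254 + (14*15)*(-10)) = (2 + 57*3)/(254 + (14*15)*(-10)) = (2 + 171)/(254 + 210*(-10)) = 173/(254 - 2100) = 173/(-1846) = 173*(-1/1846) = -173/1846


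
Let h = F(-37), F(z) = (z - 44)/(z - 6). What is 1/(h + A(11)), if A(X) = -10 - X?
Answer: -43/822 ≈ -0.052311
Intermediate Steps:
F(z) = (-44 + z)/(-6 + z)
h = 81/43 (h = (-44 - 37)/(-6 - 37) = -81/(-43) = -1/43*(-81) = 81/43 ≈ 1.8837)
1/(h + A(11)) = 1/(81/43 + (-10 - 1*11)) = 1/(81/43 + (-10 - 11)) = 1/(81/43 - 21) = 1/(-822/43) = -43/822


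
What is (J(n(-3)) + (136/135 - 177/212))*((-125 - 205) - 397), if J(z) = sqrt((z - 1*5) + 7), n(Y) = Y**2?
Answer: -3589199/28620 - 727*sqrt(11) ≈ -2536.6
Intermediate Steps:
J(z) = sqrt(2 + z) (J(z) = sqrt((z - 5) + 7) = sqrt((-5 + z) + 7) = sqrt(2 + z))
(J(n(-3)) + (136/135 - 177/212))*((-125 - 205) - 397) = (sqrt(2 + (-3)**2) + (136/135 - 177/212))*((-125 - 205) - 397) = (sqrt(2 + 9) + (136*(1/135) - 177*1/212))*(-330 - 397) = (sqrt(11) + (136/135 - 177/212))*(-727) = (sqrt(11) + 4937/28620)*(-727) = (4937/28620 + sqrt(11))*(-727) = -3589199/28620 - 727*sqrt(11)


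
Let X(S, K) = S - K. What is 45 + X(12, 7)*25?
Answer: 170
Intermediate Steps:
45 + X(12, 7)*25 = 45 + (12 - 1*7)*25 = 45 + (12 - 7)*25 = 45 + 5*25 = 45 + 125 = 170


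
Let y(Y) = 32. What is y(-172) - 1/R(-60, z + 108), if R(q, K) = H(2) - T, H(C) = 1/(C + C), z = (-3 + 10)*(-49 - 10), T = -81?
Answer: 10396/325 ≈ 31.988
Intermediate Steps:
z = -413 (z = 7*(-59) = -413)
H(C) = 1/(2*C)
R(q, K) = 325/4 (R(q, K) = (½)/2 - 1*(-81) = (½)*(½) + 81 = ¼ + 81 = 325/4)
y(-172) - 1/R(-60, z + 108) = 32 - 1/325/4 = 32 - 1*4/325 = 32 - 4/325 = 10396/325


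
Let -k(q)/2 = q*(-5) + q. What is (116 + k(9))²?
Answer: 35344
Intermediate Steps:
k(q) = 8*q (k(q) = -2*(q*(-5) + q) = -2*(-5*q + q) = -(-8)*q = 8*q)
(116 + k(9))² = (116 + 8*9)² = (116 + 72)² = 188² = 35344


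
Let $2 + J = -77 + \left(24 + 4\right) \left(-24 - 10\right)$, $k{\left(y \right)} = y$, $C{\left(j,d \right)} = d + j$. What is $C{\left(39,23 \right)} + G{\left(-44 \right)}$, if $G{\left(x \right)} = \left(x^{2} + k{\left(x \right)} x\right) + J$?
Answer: $2903$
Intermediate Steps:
$J = -1031$ ($J = -2 + \left(-77 + \left(24 + 4\right) \left(-24 - 10\right)\right) = -2 + \left(-77 + 28 \left(-34\right)\right) = -2 - 1029 = -1031$)
$G{\left(x \right)} = -1031 + 2 x^{2}$ ($G{\left(x \right)} = \left(x^{2} + x x\right) - 1031 = \left(x^{2} + x^{2}\right) - 1031 = 2 x^{2} - 1031 = -1031 + 2 x^{2}$)
$C{\left(39,23 \right)} + G{\left(-44 \right)} = \left(23 + 39\right) - \left(1031 - 2 \left(-44\right)^{2}\right) = 62 + \left(-1031 + 2 \cdot 1936\right) = 62 + \left(-1031 + 3872\right) = 62 + 2841 = 2903$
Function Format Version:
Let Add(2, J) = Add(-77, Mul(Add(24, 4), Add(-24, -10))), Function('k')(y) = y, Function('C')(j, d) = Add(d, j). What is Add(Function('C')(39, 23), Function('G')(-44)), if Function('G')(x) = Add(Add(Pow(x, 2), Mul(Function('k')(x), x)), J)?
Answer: 2903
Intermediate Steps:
J = -1031 (J = Add(-2, Add(-77, Mul(Add(24, 4), Add(-24, -10)))) = Add(-2, Add(-77, Mul(28, -34))) = Add(-2, Add(-77, -952)) = Add(-2, -1029) = -1031)
Function('G')(x) = Add(-1031, Mul(2, Pow(x, 2))) (Function('G')(x) = Add(Add(Pow(x, 2), Mul(x, x)), -1031) = Add(Add(Pow(x, 2), Pow(x, 2)), -1031) = Add(Mul(2, Pow(x, 2)), -1031) = Add(-1031, Mul(2, Pow(x, 2))))
Add(Function('C')(39, 23), Function('G')(-44)) = Add(Add(23, 39), Add(-1031, Mul(2, Pow(-44, 2)))) = Add(62, Add(-1031, Mul(2, 1936))) = Add(62, Add(-1031, 3872)) = Add(62, 2841) = 2903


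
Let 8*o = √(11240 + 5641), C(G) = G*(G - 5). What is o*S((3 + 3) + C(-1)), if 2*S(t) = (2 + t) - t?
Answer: √16881/8 ≈ 16.241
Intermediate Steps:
C(G) = G*(-5 + G)
S(t) = 1 (S(t) = ((2 + t) - t)/2 = (½)*2 = 1)
o = √16881/8 (o = √(11240 + 5641)/8 = √16881/8 ≈ 16.241)
o*S((3 + 3) + C(-1)) = (√16881/8)*1 = √16881/8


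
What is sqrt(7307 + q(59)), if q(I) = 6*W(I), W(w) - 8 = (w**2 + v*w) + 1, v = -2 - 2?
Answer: sqrt(26831) ≈ 163.80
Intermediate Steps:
v = -4
W(w) = 9 + w**2 - 4*w (W(w) = 8 + ((w**2 - 4*w) + 1) = 8 + (1 + w**2 - 4*w) = 9 + w**2 - 4*w)
q(I) = 54 - 24*I + 6*I**2 (q(I) = 6*(9 + I**2 - 4*I) = 54 - 24*I + 6*I**2)
sqrt(7307 + q(59)) = sqrt(7307 + (54 - 24*59 + 6*59**2)) = sqrt(7307 + (54 - 1416 + 6*3481)) = sqrt(7307 + (54 - 1416 + 20886)) = sqrt(7307 + 19524) = sqrt(26831)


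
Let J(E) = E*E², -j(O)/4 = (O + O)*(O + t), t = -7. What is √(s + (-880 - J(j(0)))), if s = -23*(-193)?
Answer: √3559 ≈ 59.657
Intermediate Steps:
j(O) = -8*O*(-7 + O) (j(O) = -4*(O + O)*(O - 7) = -4*2*O*(-7 + O) = -8*O*(-7 + O))
J(E) = E³
s = 4439
√(s + (-880 - J(j(0)))) = √(4439 + (-880 - (8*0*(7 - 1*0))³)) = √(4439 + (-880 - (8*0*(7 + 0))³)) = √(4439 + (-880 - (8*0*7)³)) = √(4439 + (-880 - 1*0³)) = √(4439 + (-880 - 1*0)) = √(4439 + (-880 + 0)) = √(4439 - 880) = √3559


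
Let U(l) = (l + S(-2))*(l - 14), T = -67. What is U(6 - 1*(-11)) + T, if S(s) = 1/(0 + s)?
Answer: -35/2 ≈ -17.500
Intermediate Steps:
S(s) = 1/s
U(l) = (-14 + l)*(-1/2 + l) (U(l) = (l + 1/(-2))*(l - 14) = (l - 1/2)*(-14 + l) = (-1/2 + l)*(-14 + l) = (-14 + l)*(-1/2 + l))
U(6 - 1*(-11)) + T = (7 + (6 - 1*(-11))**2 - 29*(6 - 1*(-11))/2) - 67 = (7 + (6 + 11)**2 - 29*(6 + 11)/2) - 67 = (7 + 17**2 - 29/2*17) - 67 = (7 + 289 - 493/2) - 67 = 99/2 - 67 = -35/2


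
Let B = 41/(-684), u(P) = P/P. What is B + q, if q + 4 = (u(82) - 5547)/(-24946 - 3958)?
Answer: -4779559/1235646 ≈ -3.8681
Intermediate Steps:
u(P) = 1
B = -41/684 (B = -1/684*41 = -41/684 ≈ -0.059942)
q = -55035/14452 (q = -4 + (1 - 5547)/(-24946 - 3958) = -4 - 5546/(-28904) = -4 - 5546*(-1/28904) = -4 + 2773/14452 = -55035/14452 ≈ -3.8081)
B + q = -41/684 - 55035/14452 = -4779559/1235646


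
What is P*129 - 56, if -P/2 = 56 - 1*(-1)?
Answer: -14762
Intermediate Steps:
P = -114 (P = -2*(56 - 1*(-1)) = -2*(56 + 1) = -2*57 = -114)
P*129 - 56 = -114*129 - 56 = -14706 - 56 = -14762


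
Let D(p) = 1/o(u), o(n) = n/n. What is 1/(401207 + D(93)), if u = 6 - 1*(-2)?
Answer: 1/401208 ≈ 2.4925e-6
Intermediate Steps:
u = 8 (u = 6 + 2 = 8)
o(n) = 1
D(p) = 1 (D(p) = 1/1 = 1)
1/(401207 + D(93)) = 1/(401207 + 1) = 1/401208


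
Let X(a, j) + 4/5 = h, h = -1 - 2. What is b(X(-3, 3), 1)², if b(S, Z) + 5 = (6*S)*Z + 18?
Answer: 2401/25 ≈ 96.040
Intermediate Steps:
h = -3
X(a, j) = -19/5 (X(a, j) = -⅘ - 3 = -19/5)
b(S, Z) = 13 + 6*S*Z (b(S, Z) = -5 + ((6*S)*Z + 18) = -5 + (6*S*Z + 18) = -5 + (18 + 6*S*Z) = 13 + 6*S*Z)
b(X(-3, 3), 1)² = (13 + 6*(-19/5)*1)² = (13 - 114/5)² = (-49/5)² = 2401/25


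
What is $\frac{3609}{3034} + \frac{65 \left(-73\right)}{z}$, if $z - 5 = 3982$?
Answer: $- \frac{7247}{12096558} \approx -0.0005991$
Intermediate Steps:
$z = 3987$ ($z = 5 + 3982 = 3987$)
$\frac{3609}{3034} + \frac{65 \left(-73\right)}{z} = \frac{3609}{3034} + \frac{65 \left(-73\right)}{3987} = 3609 \cdot \frac{1}{3034} - \frac{4745}{3987} = \frac{3609}{3034} - \frac{4745}{3987} = - \frac{7247}{12096558}$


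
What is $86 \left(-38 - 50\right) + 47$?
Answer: $-7521$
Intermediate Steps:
$86 \left(-38 - 50\right) + 47 = 86 \left(-88\right) + 47 = -7568 + 47 = -7521$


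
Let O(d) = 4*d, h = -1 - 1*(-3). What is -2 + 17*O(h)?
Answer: 134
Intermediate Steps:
h = 2 (h = -1 + 3 = 2)
-2 + 17*O(h) = -2 + 17*(4*2) = -2 + 17*8 = -2 + 136 = 134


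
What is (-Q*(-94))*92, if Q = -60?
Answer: -518880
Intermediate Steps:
(-Q*(-94))*92 = (-1*(-60)*(-94))*92 = (60*(-94))*92 = -5640*92 = -518880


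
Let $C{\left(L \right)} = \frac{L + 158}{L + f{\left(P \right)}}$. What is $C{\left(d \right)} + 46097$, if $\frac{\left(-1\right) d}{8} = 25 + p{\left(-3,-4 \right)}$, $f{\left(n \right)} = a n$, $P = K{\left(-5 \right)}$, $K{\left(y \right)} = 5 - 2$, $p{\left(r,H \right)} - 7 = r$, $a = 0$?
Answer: $\frac{5347289}{116} \approx 46097.0$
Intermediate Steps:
$p{\left(r,H \right)} = 7 + r$
$K{\left(y \right)} = 3$ ($K{\left(y \right)} = 5 - 2 = 3$)
$P = 3$
$f{\left(n \right)} = 0$ ($f{\left(n \right)} = 0 n = 0$)
$d = -232$ ($d = - 8 \left(25 + \left(7 - 3\right)\right) = - 8 \left(25 + 4\right) = \left(-8\right) 29 = -232$)
$C{\left(L \right)} = \frac{158 + L}{L}$ ($C{\left(L \right)} = \frac{L + 158}{L + 0} = \frac{158 + L}{L}$)
$C{\left(d \right)} + 46097 = \frac{158 - 232}{-232} + 46097 = \left(- \frac{1}{232}\right) \left(-74\right) + 46097 = \frac{37}{116} + 46097 = \frac{5347289}{116}$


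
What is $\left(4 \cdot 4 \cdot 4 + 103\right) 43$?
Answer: $7181$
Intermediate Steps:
$\left(4 \cdot 4 \cdot 4 + 103\right) 43 = \left(16 \cdot 4 + 103\right) 43 = \left(64 + 103\right) 43 = 167 \cdot 43 = 7181$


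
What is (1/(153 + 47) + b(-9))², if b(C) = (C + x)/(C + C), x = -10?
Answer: 3644281/3240000 ≈ 1.1248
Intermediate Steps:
b(C) = (-10 + C)/(2*C) (b(C) = (C - 10)/(C + C) = (-10 + C)/((2*C)) = (-10 + C)*(1/(2*C)) = (-10 + C)/(2*C))
(1/(153 + 47) + b(-9))² = (1/(153 + 47) + (½)*(-10 - 9)/(-9))² = (1/200 + (½)*(-⅑)*(-19))² = (1/200 + 19/18)² = (1909/1800)² = 3644281/3240000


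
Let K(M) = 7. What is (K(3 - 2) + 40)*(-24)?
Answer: -1128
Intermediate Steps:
(K(3 - 2) + 40)*(-24) = (7 + 40)*(-24) = 47*(-24) = -1128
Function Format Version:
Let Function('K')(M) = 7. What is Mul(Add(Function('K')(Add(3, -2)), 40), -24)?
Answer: -1128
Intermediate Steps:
Mul(Add(Function('K')(Add(3, -2)), 40), -24) = Mul(Add(7, 40), -24) = Mul(47, -24) = -1128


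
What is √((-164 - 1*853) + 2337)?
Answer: 2*√330 ≈ 36.332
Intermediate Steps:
√((-164 - 1*853) + 2337) = √((-164 - 853) + 2337) = √(-1017 + 2337) = √1320 = 2*√330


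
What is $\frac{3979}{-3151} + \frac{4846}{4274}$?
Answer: $- \frac{37750}{292769} \approx -0.12894$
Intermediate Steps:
$\frac{3979}{-3151} + \frac{4846}{4274} = 3979 \left(- \frac{1}{3151}\right) + 4846 \cdot \frac{1}{4274} = - \frac{173}{137} + \frac{2423}{2137} = - \frac{37750}{292769}$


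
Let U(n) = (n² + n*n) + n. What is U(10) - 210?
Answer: 0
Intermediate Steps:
U(n) = n + 2*n² (U(n) = (n² + n²) + n = 2*n² + n = n + 2*n²)
U(10) - 210 = 10*(1 + 2*10) - 210 = 10*(1 + 20) - 210 = 10*21 - 210 = 210 - 210 = 0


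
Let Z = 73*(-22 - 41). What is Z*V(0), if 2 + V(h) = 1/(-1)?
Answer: 13797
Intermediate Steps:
Z = -4599 (Z = 73*(-63) = -4599)
V(h) = -3 (V(h) = -2 + 1/(-1) = -2 - 1 = -3)
Z*V(0) = -4599*(-3) = 13797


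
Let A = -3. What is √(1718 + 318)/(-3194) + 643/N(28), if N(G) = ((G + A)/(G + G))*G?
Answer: 1286/25 - √509/1597 ≈ 51.426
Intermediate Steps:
N(G) = -3/2 + G/2 (N(G) = ((G - 3)/(G + G))*G = ((-3 + G)/((2*G)))*G = ((-3 + G)*(1/(2*G)))*G = ((-3 + G)/(2*G))*G = -3/2 + G/2)
√(1718 + 318)/(-3194) + 643/N(28) = √(1718 + 318)/(-3194) + 643/(-3/2 + (½)*28) = √2036*(-1/3194) + 643/(-3/2 + 14) = (2*√509)*(-1/3194) + 643/(25/2) = -√509/1597 + 643*(2/25) = -√509/1597 + 1286/25 = 1286/25 - √509/1597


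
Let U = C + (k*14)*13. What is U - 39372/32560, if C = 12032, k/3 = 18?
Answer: 177930557/8140 ≈ 21859.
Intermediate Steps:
k = 54 (k = 3*18 = 54)
U = 21860 (U = 12032 + (54*14)*13 = 12032 + 756*13 = 12032 + 9828 = 21860)
U - 39372/32560 = 21860 - 39372/32560 = 21860 - 1*9843/8140 = 21860 - 9843/8140 = 177930557/8140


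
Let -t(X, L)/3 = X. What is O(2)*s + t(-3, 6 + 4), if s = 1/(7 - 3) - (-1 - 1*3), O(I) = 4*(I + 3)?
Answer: 94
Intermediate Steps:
t(X, L) = -3*X
O(I) = 12 + 4*I (O(I) = 4*(3 + I) = 12 + 4*I)
s = 17/4 (s = 1/4 - (-1 - 3) = ¼ - 1*(-4) = ¼ + 4 = 17/4 ≈ 4.2500)
O(2)*s + t(-3, 6 + 4) = (12 + 4*2)*(17/4) - 3*(-3) = (12 + 8)*(17/4) + 9 = 20*(17/4) + 9 = 85 + 9 = 94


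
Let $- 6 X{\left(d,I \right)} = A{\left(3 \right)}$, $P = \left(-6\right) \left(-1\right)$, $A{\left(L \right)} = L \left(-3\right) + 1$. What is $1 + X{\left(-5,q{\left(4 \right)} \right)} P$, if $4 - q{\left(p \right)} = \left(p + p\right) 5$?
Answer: $9$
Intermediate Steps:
$A{\left(L \right)} = 1 - 3 L$ ($A{\left(L \right)} = - 3 L + 1 = 1 - 3 L$)
$q{\left(p \right)} = 4 - 10 p$ ($q{\left(p \right)} = 4 - \left(p + p\right) 5 = 4 - 2 p 5 = 4 - 10 p$)
$P = 6$
$X{\left(d,I \right)} = \frac{4}{3}$ ($X{\left(d,I \right)} = - \frac{1 - 9}{6} = \left(- \frac{1}{6}\right) \left(-8\right) = \frac{4}{3}$)
$1 + X{\left(-5,q{\left(4 \right)} \right)} P = 1 + \frac{4}{3} \cdot 6 = 1 + 8 = 9$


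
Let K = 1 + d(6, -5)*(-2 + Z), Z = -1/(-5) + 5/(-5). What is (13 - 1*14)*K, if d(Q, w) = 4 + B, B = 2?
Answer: 79/5 ≈ 15.800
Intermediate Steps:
d(Q, w) = 6 (d(Q, w) = 4 + 2 = 6)
Z = -4/5 (Z = -1*(-1/5) + 5*(-1/5) = 1/5 - 1 = -4/5 ≈ -0.80000)
K = -79/5 (K = 1 + 6*(-2 - 4/5) = 1 + 6*(-14/5) = 1 - 84/5 = -79/5 ≈ -15.800)
(13 - 1*14)*K = (13 - 1*14)*(-79/5) = (13 - 14)*(-79/5) = -1*(-79/5) = 79/5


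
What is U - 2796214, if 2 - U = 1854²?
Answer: -6233528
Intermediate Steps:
U = -3437314 (U = 2 - 1*1854² = 2 - 1*3437316 = 2 - 3437316 = -3437314)
U - 2796214 = -3437314 - 2796214 = -6233528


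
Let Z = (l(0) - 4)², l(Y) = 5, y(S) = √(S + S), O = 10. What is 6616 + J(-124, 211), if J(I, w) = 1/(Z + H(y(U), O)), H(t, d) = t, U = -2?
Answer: 33081/5 - 2*I/5 ≈ 6616.2 - 0.4*I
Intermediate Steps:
y(S) = √2*√S (y(S) = √(2*S) = √2*√S)
Z = 1 (Z = (5 - 4)² = 1² = 1)
J(I, w) = (1 - 2*I)/5 (J(I, w) = 1/(1 + √2*√(-2)) = 1/(1 + √2*(I*√2)) = 1/(1 + 2*I) = (1 - 2*I)/5)
6616 + J(-124, 211) = 6616 + (⅕ - 2*I/5) = 33081/5 - 2*I/5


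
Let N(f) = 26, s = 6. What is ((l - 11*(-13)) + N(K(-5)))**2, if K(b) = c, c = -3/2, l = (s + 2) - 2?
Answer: 30625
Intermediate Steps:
l = 6 (l = (6 + 2) - 2 = 8 - 2 = 6)
c = -3/2 (c = -3*1/2 = -3/2 ≈ -1.5000)
K(b) = -3/2
((l - 11*(-13)) + N(K(-5)))**2 = ((6 - 11*(-13)) + 26)**2 = ((6 + 143) + 26)**2 = (149 + 26)**2 = 175**2 = 30625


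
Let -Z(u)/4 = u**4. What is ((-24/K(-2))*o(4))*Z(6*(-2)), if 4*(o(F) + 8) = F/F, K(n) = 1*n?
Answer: 7713792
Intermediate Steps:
K(n) = n
Z(u) = -4*u**4
o(F) = -31/4 (o(F) = -8 + (F/F)/4 = -8 + (1/4)*1 = -8 + 1/4 = -31/4)
((-24/K(-2))*o(4))*Z(6*(-2)) = (-24/(-2)*(-31/4))*(-4*(6*(-2))**4) = (-24*(-1/2)*(-31/4))*(-4*(-12)**4) = (12*(-31/4))*(-4*20736) = -93*(-82944) = 7713792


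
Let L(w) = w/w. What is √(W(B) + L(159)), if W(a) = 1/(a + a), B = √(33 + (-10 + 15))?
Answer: √(1444 + 19*√38)/38 ≈ 1.0398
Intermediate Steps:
L(w) = 1
B = √38 (B = √(33 + 5) = √38 ≈ 6.1644)
W(a) = 1/(2*a)
√(W(B) + L(159)) = √(1/(2*(√38)) + 1) = √((√38/38)/2 + 1) = √(√38/76 + 1) = √(1 + √38/76)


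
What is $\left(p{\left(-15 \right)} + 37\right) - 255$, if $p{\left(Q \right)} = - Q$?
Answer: $-203$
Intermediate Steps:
$\left(p{\left(-15 \right)} + 37\right) - 255 = \left(\left(-1\right) \left(-15\right) + 37\right) - 255 = \left(15 + 37\right) - 255 = 52 - 255 = -203$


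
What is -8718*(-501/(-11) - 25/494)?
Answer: -1077627621/2717 ≈ -3.9662e+5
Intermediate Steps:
-8718*(-501/(-11) - 25/494) = -8718*(-501*(-1/11) - 25*1/494) = -8718*(501/11 - 25/494) = -8718*247219/5434 = -1077627621/2717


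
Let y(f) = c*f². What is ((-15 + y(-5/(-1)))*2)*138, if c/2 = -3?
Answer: -45540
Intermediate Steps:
c = -6 (c = 2*(-3) = -6)
y(f) = -6*f²
((-15 + y(-5/(-1)))*2)*138 = ((-15 - 6*(-5/(-1))²)*2)*138 = ((-15 - 6*(-5*(-1))²)*2)*138 = ((-15 - 6*5²)*2)*138 = ((-15 - 6*25)*2)*138 = ((-15 - 150)*2)*138 = -165*2*138 = -330*138 = -45540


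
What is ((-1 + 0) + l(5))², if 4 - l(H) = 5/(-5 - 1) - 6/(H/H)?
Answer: 3481/36 ≈ 96.694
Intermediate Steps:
l(H) = 65/6 (l(H) = 4 - (5/(-5 - 1) - 6/(H/H)) = 4 - (5/(-6) - 6/1) = 4 - (5*(-⅙) - 6*1) = 4 - (-⅚ - 6) = 4 - 1*(-41/6) = 4 + 41/6 = 65/6)
((-1 + 0) + l(5))² = ((-1 + 0) + 65/6)² = (-1 + 65/6)² = (59/6)² = 3481/36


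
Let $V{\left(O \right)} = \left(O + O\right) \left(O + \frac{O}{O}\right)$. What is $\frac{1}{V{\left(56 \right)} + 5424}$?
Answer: $\frac{1}{11808} \approx 8.4688 \cdot 10^{-5}$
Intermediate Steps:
$V{\left(O \right)} = 2 O \left(1 + O\right)$ ($V{\left(O \right)} = 2 O \left(O + 1\right) = 2 O \left(1 + O\right)$)
$\frac{1}{V{\left(56 \right)} + 5424} = \frac{1}{2 \cdot 56 \left(1 + 56\right) + 5424} = \frac{1}{2 \cdot 56 \cdot 57 + 5424} = \frac{1}{6384 + 5424} = \frac{1}{11808}$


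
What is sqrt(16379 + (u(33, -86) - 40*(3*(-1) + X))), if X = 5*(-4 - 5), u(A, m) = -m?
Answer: sqrt(18385) ≈ 135.59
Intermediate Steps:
X = -45 (X = 5*(-9) = -45)
sqrt(16379 + (u(33, -86) - 40*(3*(-1) + X))) = sqrt(16379 + (-1*(-86) - 40*(3*(-1) - 45))) = sqrt(16379 + (86 - 40*(-3 - 45))) = sqrt(16379 + (86 - 40*(-48))) = sqrt(16379 + (86 + 1920)) = sqrt(16379 + 2006) = sqrt(18385)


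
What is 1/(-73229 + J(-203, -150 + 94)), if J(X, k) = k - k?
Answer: -1/73229 ≈ -1.3656e-5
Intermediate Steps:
J(X, k) = 0
1/(-73229 + J(-203, -150 + 94)) = 1/(-73229 + 0) = 1/(-73229) = -1/73229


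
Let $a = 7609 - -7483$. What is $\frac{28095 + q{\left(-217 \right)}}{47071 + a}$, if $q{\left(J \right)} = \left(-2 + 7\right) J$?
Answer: $\frac{27010}{62163} \approx 0.4345$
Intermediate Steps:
$q{\left(J \right)} = 5 J$
$a = 15092$ ($a = 7609 + 7483 = 15092$)
$\frac{28095 + q{\left(-217 \right)}}{47071 + a} = \frac{28095 + 5 \left(-217\right)}{47071 + 15092} = \frac{28095 - 1085}{62163} = 27010 \cdot \frac{1}{62163} = \frac{27010}{62163}$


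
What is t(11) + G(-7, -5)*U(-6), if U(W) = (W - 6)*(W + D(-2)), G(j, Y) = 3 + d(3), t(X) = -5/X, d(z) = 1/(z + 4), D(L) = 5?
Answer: 2869/77 ≈ 37.260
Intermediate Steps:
d(z) = 1/(4 + z)
G(j, Y) = 22/7 (G(j, Y) = 3 + 1/(4 + 3) = 3 + 1/7 = 3 + ⅐ = 22/7)
U(W) = (-6 + W)*(5 + W) (U(W) = (W - 6)*(W + 5) = (-6 + W)*(5 + W))
t(11) + G(-7, -5)*U(-6) = -5/11 + 22*(-30 + (-6)² - 1*(-6))/7 = -5*1/11 + 22*(-30 + 36 + 6)/7 = -5/11 + (22/7)*12 = -5/11 + 264/7 = 2869/77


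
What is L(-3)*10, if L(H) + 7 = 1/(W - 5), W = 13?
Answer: -275/4 ≈ -68.750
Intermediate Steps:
L(H) = -55/8 (L(H) = -7 + 1/(13 - 5) = -7 + 1/8 = -55/8)
L(-3)*10 = -55/8*10 = -275/4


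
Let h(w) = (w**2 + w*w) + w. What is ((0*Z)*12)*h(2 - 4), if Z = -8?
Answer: 0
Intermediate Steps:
h(w) = w + 2*w**2 (h(w) = (w**2 + w**2) + w = 2*w**2 + w = w + 2*w**2)
((0*Z)*12)*h(2 - 4) = ((0*(-8))*12)*((2 - 4)*(1 + 2*(2 - 4))) = (0*12)*(-2*(1 + 2*(-2))) = 0*(-2*(1 - 4)) = 0*(-2*(-3)) = 0*6 = 0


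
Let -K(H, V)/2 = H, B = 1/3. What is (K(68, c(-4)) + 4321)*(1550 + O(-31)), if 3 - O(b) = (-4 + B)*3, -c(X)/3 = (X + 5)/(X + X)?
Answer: 6545340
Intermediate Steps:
B = ⅓ ≈ 0.33333
c(X) = -3*(5 + X)/(2*X) (c(X) = -3*(X + 5)/(X + X) = -3*(5 + X)/(2*X))
K(H, V) = -2*H
O(b) = 14 (O(b) = 3 - (-4 + ⅓)*3 = 3 - (-11)*3/3 = 3 - 1*(-11) = 3 + 11 = 14)
(K(68, c(-4)) + 4321)*(1550 + O(-31)) = (-2*68 + 4321)*(1550 + 14) = (-136 + 4321)*1564 = 4185*1564 = 6545340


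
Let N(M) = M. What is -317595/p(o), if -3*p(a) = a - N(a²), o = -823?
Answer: -952785/678152 ≈ -1.4050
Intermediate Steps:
p(a) = -a/3 + a²/3 (p(a) = -(a - a²)/3 = -a/3 + a²/3)
-317595/p(o) = -317595*(-3/(823*(-1 - 823))) = -317595/((⅓)*(-823)*(-824)) = -317595/678152/3 = -317595*3/678152 = -952785/678152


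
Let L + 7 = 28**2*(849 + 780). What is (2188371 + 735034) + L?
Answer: 4200534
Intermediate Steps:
L = 1277129 (L = -7 + 28**2*(849 + 780) = -7 + 784*1629 = -7 + 1277136 = 1277129)
(2188371 + 735034) + L = (2188371 + 735034) + 1277129 = 2923405 + 1277129 = 4200534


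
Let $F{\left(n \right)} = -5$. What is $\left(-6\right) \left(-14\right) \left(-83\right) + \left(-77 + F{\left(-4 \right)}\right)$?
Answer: $-7054$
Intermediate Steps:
$\left(-6\right) \left(-14\right) \left(-83\right) + \left(-77 + F{\left(-4 \right)}\right) = \left(-6\right) \left(-14\right) \left(-83\right) - 82 = 84 \left(-83\right) - 82 = -6972 - 82 = -7054$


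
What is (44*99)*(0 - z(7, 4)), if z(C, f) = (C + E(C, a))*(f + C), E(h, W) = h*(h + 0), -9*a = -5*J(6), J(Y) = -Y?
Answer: -2683296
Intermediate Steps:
a = -10/3 (a = -(-5)*(-1*6)/9 = -(-5)*(-6)/9 = -1/9*30 = -10/3 ≈ -3.3333)
E(h, W) = h**2 (E(h, W) = h*h = h**2)
z(C, f) = (C + f)*(C + C**2) (z(C, f) = (C + C**2)*(f + C) = (C + C**2)*(C + f) = (C + f)*(C + C**2))
(44*99)*(0 - z(7, 4)) = (44*99)*(0 - 7*(7 + 4 + 7**2 + 7*4)) = 4356*(0 - 7*(7 + 4 + 49 + 28)) = 4356*(0 - 7*88) = 4356*(0 - 1*616) = 4356*(0 - 616) = 4356*(-616) = -2683296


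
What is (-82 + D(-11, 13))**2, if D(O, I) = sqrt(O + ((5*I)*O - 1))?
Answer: (82 - I*sqrt(727))**2 ≈ 5997.0 - 4421.9*I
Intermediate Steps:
D(O, I) = sqrt(-1 + O + 5*I*O) (D(O, I) = sqrt(O + (5*I*O - 1)) = sqrt(O + (-1 + 5*I*O)) = sqrt(-1 + O + 5*I*O))
(-82 + D(-11, 13))**2 = (-82 + sqrt(-1 - 11 + 5*13*(-11)))**2 = (-82 + sqrt(-1 - 11 - 715))**2 = (-82 + sqrt(-727))**2 = (-82 + I*sqrt(727))**2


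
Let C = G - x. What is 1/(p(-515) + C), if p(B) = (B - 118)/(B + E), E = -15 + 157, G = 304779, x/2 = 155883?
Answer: -373/2605518 ≈ -0.00014316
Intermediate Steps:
x = 311766 (x = 2*155883 = 311766)
C = -6987 (C = 304779 - 1*311766 = 304779 - 311766 = -6987)
E = 142
p(B) = (-118 + B)/(142 + B) (p(B) = (B - 118)/(B + 142) = (-118 + B)/(142 + B))
1/(p(-515) + C) = 1/((-118 - 515)/(142 - 515) - 6987) = 1/(-633/(-373) - 6987) = 1/(-1/373*(-633) - 6987) = 1/(633/373 - 6987) = 1/(-2605518/373) = -373/2605518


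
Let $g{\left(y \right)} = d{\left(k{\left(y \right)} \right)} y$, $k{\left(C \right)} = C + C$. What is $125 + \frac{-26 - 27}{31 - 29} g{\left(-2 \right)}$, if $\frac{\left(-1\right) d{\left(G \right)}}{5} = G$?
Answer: $1185$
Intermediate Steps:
$k{\left(C \right)} = 2 C$
$d{\left(G \right)} = - 5 G$
$g{\left(y \right)} = - 10 y^{2}$ ($g{\left(y \right)} = - 5 \cdot 2 y y = - 10 y y = - 10 y^{2}$)
$125 + \frac{-26 - 27}{31 - 29} g{\left(-2 \right)} = 125 + \frac{-26 - 27}{31 - 29} \left(- 10 \left(-2\right)^{2}\right) = 125 + - \frac{53}{2} \left(\left(-10\right) 4\right) = 125 + \left(-53\right) \frac{1}{2} \left(-40\right) = 125 - -1060 = 125 + 1060 = 1185$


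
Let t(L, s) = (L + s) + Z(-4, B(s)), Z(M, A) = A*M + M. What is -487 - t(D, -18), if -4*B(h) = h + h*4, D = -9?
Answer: -366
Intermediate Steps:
B(h) = -5*h/4 (B(h) = -(h + h*4)/4 = -(h + 4*h)/4 = -5*h/4)
Z(M, A) = M + A*M
t(L, s) = -4 + L + 6*s (t(L, s) = (L + s) - 4*(1 - 5*s/4) = (L + s) + (-4 + 5*s) = -4 + L + 6*s)
-487 - t(D, -18) = -487 - (-4 - 9 + 6*(-18)) = -487 - (-4 - 9 - 108) = -487 - 1*(-121) = -487 + 121 = -366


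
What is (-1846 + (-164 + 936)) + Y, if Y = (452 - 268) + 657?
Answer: -233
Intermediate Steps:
Y = 841 (Y = 184 + 657 = 841)
(-1846 + (-164 + 936)) + Y = (-1846 + (-164 + 936)) + 841 = (-1846 + 772) + 841 = -1074 + 841 = -233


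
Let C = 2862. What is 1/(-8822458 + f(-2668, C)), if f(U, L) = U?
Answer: -1/8825126 ≈ -1.1331e-7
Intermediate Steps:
1/(-8822458 + f(-2668, C)) = 1/(-8822458 - 2668) = 1/(-8825126) = -1/8825126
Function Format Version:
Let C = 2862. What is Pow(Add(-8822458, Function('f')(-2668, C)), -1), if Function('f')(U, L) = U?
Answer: Rational(-1, 8825126) ≈ -1.1331e-7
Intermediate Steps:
Pow(Add(-8822458, Function('f')(-2668, C)), -1) = Pow(Add(-8822458, -2668), -1) = Pow(-8825126, -1) = Rational(-1, 8825126)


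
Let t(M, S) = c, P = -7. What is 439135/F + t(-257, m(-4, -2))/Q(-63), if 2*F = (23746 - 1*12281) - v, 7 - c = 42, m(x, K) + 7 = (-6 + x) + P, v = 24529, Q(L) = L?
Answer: -55205/828 ≈ -66.673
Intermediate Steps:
m(x, K) = -20 + x (m(x, K) = -7 + ((-6 + x) - 7) = -7 + (-13 + x) = -20 + x)
c = -35 (c = 7 - 1*42 = 7 - 42 = -35)
t(M, S) = -35
F = -6532 (F = ((23746 - 1*12281) - 1*24529)/2 = ((23746 - 12281) - 24529)/2 = (11465 - 24529)/2 = (1/2)*(-13064) = -6532)
439135/F + t(-257, m(-4, -2))/Q(-63) = 439135/(-6532) - 35/(-63) = 439135*(-1/6532) - 35*(-1/63) = -6185/92 + 5/9 = -55205/828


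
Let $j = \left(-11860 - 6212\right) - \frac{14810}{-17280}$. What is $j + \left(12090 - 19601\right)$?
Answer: $- \frac{44205943}{1728} \approx -25582.0$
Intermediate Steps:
$j = - \frac{31226935}{1728}$ ($j = \left(-11860 - 6212\right) - 14810 \left(- \frac{1}{17280}\right) = -18072 - - \frac{1481}{1728} = -18072 + \frac{1481}{1728} = - \frac{31226935}{1728} \approx -18071.0$)
$j + \left(12090 - 19601\right) = - \frac{31226935}{1728} + \left(12090 - 19601\right) = - \frac{31226935}{1728} - 7511 = - \frac{44205943}{1728}$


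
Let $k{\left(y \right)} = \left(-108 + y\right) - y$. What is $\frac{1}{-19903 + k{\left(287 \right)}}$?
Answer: $- \frac{1}{20011} \approx -4.9972 \cdot 10^{-5}$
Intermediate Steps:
$k{\left(y \right)} = -108$
$\frac{1}{-19903 + k{\left(287 \right)}} = \frac{1}{-19903 - 108} = \frac{1}{-20011} = - \frac{1}{20011}$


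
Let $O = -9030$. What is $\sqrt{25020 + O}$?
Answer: $\sqrt{15990} \approx 126.45$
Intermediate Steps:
$\sqrt{25020 + O} = \sqrt{25020 - 9030} = \sqrt{15990}$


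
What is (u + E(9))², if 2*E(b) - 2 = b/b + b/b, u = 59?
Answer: 3721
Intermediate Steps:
E(b) = 2 (E(b) = 1 + (b/b + b/b)/2 = 1 + (1 + 1)/2 = 1 + (½)*2 = 1 + 1 = 2)
(u + E(9))² = (59 + 2)² = 61² = 3721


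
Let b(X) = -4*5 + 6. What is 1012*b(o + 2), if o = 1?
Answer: -14168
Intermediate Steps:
b(X) = -14 (b(X) = -20 + 6 = -14)
1012*b(o + 2) = 1012*(-14) = -14168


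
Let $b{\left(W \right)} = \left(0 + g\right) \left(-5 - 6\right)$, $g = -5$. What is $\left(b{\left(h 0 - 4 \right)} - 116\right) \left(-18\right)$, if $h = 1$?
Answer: $1098$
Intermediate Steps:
$b{\left(W \right)} = 55$ ($b{\left(W \right)} = \left(0 - 5\right) \left(-5 - 6\right) = \left(-5\right) \left(-11\right) = 55$)
$\left(b{\left(h 0 - 4 \right)} - 116\right) \left(-18\right) = \left(55 - 116\right) \left(-18\right) = \left(-61\right) \left(-18\right) = 1098$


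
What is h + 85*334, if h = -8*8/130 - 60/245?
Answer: 90419802/3185 ≈ 28389.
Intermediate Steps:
h = -2348/3185 (h = -64*1/130 - 60*1/245 = -32/65 - 12/49 = -2348/3185 ≈ -0.73721)
h + 85*334 = -2348/3185 + 85*334 = -2348/3185 + 28390 = 90419802/3185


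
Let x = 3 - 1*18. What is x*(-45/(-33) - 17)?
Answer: 2580/11 ≈ 234.55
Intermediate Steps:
x = -15 (x = 3 - 18 = -15)
x*(-45/(-33) - 17) = -15*(-45/(-33) - 17) = -15*(-45*(-1/33) - 17) = -15*(15/11 - 17) = -15*(-172/11) = 2580/11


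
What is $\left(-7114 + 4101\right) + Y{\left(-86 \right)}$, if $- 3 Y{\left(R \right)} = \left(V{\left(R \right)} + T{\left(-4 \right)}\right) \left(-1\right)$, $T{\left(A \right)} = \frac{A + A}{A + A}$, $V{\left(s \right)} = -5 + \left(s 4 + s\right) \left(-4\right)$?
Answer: $-2441$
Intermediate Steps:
$V{\left(s \right)} = -5 - 20 s$ ($V{\left(s \right)} = -5 + \left(4 s + s\right) \left(-4\right) = -5 + 5 s \left(-4\right) = -5 - 20 s$)
$T{\left(A \right)} = 1$ ($T{\left(A \right)} = \frac{2 A}{2 A} = 2 A \frac{1}{2 A} = 1$)
$Y{\left(R \right)} = - \frac{4}{3} - \frac{20 R}{3}$ ($Y{\left(R \right)} = - \frac{\left(\left(-5 - 20 R\right) + 1\right) \left(-1\right)}{3} = - \frac{\left(-4 - 20 R\right) \left(-1\right)}{3} = - \frac{4 + 20 R}{3} = - \frac{4}{3} - \frac{20 R}{3}$)
$\left(-7114 + 4101\right) + Y{\left(-86 \right)} = \left(-7114 + 4101\right) - -572 = -3013 + \left(- \frac{4}{3} + \frac{1720}{3}\right) = -3013 + 572 = -2441$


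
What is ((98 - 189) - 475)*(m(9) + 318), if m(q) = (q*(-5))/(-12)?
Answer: -364221/2 ≈ -1.8211e+5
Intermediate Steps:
m(q) = 5*q/12 (m(q) = -5*q*(-1/12) = 5*q/12)
((98 - 189) - 475)*(m(9) + 318) = ((98 - 189) - 475)*((5/12)*9 + 318) = (-91 - 475)*(15/4 + 318) = -566*1287/4 = -364221/2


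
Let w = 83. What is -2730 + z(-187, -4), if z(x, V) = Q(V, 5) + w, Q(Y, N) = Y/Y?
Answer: -2646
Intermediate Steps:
Q(Y, N) = 1
z(x, V) = 84 (z(x, V) = 1 + 83 = 84)
-2730 + z(-187, -4) = -2730 + 84 = -2646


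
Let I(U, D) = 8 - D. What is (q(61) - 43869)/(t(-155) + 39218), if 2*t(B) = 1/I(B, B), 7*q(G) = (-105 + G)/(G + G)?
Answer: -6106659710/5459224463 ≈ -1.1186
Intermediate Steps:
q(G) = (-105 + G)/(14*G) (q(G) = ((-105 + G)/(G + G))/7 = ((-105 + G)/((2*G)))/7 = ((-105 + G)*(1/(2*G)))/7 = ((-105 + G)/(2*G))/7 = (-105 + G)/(14*G))
t(B) = 1/(2*(8 - B))
(q(61) - 43869)/(t(-155) + 39218) = ((1/14)*(-105 + 61)/61 - 43869)/(-1/(-16 + 2*(-155)) + 39218) = ((1/14)*(1/61)*(-44) - 43869)/(-1/(-16 - 310) + 39218) = (-22/427 - 43869)/(-1/(-326) + 39218) = -18732085/(427*(-1*(-1/326) + 39218)) = -18732085/(427*(1/326 + 39218)) = -18732085/(427*12785069/326) = -18732085/427*326/12785069 = -6106659710/5459224463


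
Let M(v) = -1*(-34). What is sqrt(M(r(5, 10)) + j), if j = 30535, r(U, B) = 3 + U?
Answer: sqrt(30569) ≈ 174.84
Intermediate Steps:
M(v) = 34
sqrt(M(r(5, 10)) + j) = sqrt(34 + 30535) = sqrt(30569)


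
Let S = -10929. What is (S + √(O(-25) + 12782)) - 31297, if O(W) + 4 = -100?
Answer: -42226 + √12678 ≈ -42113.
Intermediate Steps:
O(W) = -104 (O(W) = -4 - 100 = -104)
(S + √(O(-25) + 12782)) - 31297 = (-10929 + √(-104 + 12782)) - 31297 = (-10929 + √12678) - 31297 = -42226 + √12678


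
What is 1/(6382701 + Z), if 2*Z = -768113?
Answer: 2/11997289 ≈ 1.6670e-7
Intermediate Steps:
Z = -768113/2 (Z = (1/2)*(-768113) = -768113/2 ≈ -3.8406e+5)
1/(6382701 + Z) = 1/(6382701 - 768113/2) = 1/(11997289/2) = 2/11997289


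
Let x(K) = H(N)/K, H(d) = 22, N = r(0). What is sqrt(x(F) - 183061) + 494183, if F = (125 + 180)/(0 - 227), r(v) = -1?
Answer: 494183 + I*sqrt(17030772695)/305 ≈ 4.9418e+5 + 427.88*I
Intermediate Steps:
N = -1
F = -305/227 (F = 305/(-227) = 305*(-1/227) = -305/227 ≈ -1.3436)
x(K) = 22/K
sqrt(x(F) - 183061) + 494183 = sqrt(22/(-305/227) - 183061) + 494183 = sqrt(22*(-227/305) - 183061) + 494183 = sqrt(-4994/305 - 183061) + 494183 = sqrt(-55838599/305) + 494183 = I*sqrt(17030772695)/305 + 494183 = 494183 + I*sqrt(17030772695)/305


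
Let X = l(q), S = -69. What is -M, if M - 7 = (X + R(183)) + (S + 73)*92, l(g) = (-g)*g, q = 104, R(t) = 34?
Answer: 10407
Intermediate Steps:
l(g) = -g²
X = -10816 (X = -1*104² = -1*10816 = -10816)
M = -10407 (M = 7 + ((-10816 + 34) + (-69 + 73)*92) = 7 + (-10782 + 4*92) = 7 + (-10782 + 368) = 7 - 10414 = -10407)
-M = -1*(-10407) = 10407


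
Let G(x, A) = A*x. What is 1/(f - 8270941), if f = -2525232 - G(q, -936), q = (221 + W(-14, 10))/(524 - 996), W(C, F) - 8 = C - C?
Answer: -59/637001000 ≈ -9.2621e-8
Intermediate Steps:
W(C, F) = 8 (W(C, F) = 8 + (C - C) = 8 + 0 = 8)
q = -229/472 (q = (221 + 8)/(524 - 996) = 229/(-472) = 229*(-1/472) = -229/472 ≈ -0.48517)
f = -149015481/59 (f = -2525232 - (-936)*(-229)/472 = -2525232 - 1*26793/59 = -2525232 - 26793/59 = -149015481/59 ≈ -2.5257e+6)
1/(f - 8270941) = 1/(-149015481/59 - 8270941) = 1/(-637001000/59) = -59/637001000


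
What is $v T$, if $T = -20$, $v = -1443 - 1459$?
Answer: $58040$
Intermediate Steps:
$v = -2902$
$v T = \left(-2902\right) \left(-20\right) = 58040$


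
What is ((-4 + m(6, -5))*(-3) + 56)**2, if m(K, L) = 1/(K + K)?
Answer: 73441/16 ≈ 4590.1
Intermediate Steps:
m(K, L) = 1/(2*K)
((-4 + m(6, -5))*(-3) + 56)**2 = ((-4 + (1/2)/6)*(-3) + 56)**2 = ((-4 + (1/2)*(1/6))*(-3) + 56)**2 = ((-4 + 1/12)*(-3) + 56)**2 = (-47/12*(-3) + 56)**2 = (47/4 + 56)**2 = (271/4)**2 = 73441/16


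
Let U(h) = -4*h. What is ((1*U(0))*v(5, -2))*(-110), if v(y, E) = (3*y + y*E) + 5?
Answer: 0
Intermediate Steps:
v(y, E) = 5 + 3*y + E*y (v(y, E) = (3*y + E*y) + 5 = 5 + 3*y + E*y)
((1*U(0))*v(5, -2))*(-110) = ((1*(-4*0))*(5 + 3*5 - 2*5))*(-110) = ((1*0)*(5 + 15 - 10))*(-110) = (0*10)*(-110) = 0*(-110) = 0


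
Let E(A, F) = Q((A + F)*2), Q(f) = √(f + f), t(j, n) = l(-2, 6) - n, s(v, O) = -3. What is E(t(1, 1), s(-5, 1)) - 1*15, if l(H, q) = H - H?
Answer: -15 + 4*I ≈ -15.0 + 4.0*I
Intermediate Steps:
l(H, q) = 0
t(j, n) = -n (t(j, n) = 0 - n = -n)
Q(f) = √2*√f (Q(f) = √(2*f) = √2*√f)
E(A, F) = √2*√(2*A + 2*F) (E(A, F) = √2*√((A + F)*2) = √2*√(2*A + 2*F))
E(t(1, 1), s(-5, 1)) - 1*15 = 2*√(-1*1 - 3) - 1*15 = 2*√(-1 - 3) - 15 = 2*√(-4) - 15 = 2*(2*I) - 15 = 4*I - 15 = -15 + 4*I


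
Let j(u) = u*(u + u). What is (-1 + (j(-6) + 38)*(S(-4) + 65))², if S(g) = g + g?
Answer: 39300361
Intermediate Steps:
j(u) = 2*u² (j(u) = u*(2*u) = 2*u²)
S(g) = 2*g
(-1 + (j(-6) + 38)*(S(-4) + 65))² = (-1 + (2*(-6)² + 38)*(2*(-4) + 65))² = (-1 + (2*36 + 38)*(-8 + 65))² = (-1 + (72 + 38)*57)² = (-1 + 110*57)² = (-1 + 6270)² = 6269² = 39300361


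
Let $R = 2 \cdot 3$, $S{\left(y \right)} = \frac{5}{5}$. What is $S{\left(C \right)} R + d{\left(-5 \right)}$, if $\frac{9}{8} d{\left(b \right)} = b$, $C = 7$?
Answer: $\frac{14}{9} \approx 1.5556$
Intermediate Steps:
$d{\left(b \right)} = \frac{8 b}{9}$
$S{\left(y \right)} = 1$ ($S{\left(y \right)} = 5 \cdot \frac{1}{5} = 1$)
$R = 6$
$S{\left(C \right)} R + d{\left(-5 \right)} = 1 \cdot 6 + \frac{8}{9} \left(-5\right) = 6 - \frac{40}{9} = \frac{14}{9}$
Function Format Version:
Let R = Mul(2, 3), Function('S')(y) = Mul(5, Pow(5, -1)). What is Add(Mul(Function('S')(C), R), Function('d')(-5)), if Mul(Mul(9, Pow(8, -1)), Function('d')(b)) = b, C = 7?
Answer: Rational(14, 9) ≈ 1.5556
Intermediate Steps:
Function('d')(b) = Mul(Rational(8, 9), b)
Function('S')(y) = 1 (Function('S')(y) = Mul(5, Rational(1, 5)) = 1)
R = 6
Add(Mul(Function('S')(C), R), Function('d')(-5)) = Add(Mul(1, 6), Mul(Rational(8, 9), -5)) = Add(6, Rational(-40, 9)) = Rational(14, 9)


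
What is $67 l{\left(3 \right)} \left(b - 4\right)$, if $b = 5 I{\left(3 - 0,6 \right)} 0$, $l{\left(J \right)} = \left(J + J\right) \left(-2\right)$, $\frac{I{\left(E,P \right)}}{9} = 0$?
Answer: $3216$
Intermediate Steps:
$I{\left(E,P \right)} = 0$ ($I{\left(E,P \right)} = 9 \cdot 0 = 0$)
$l{\left(J \right)} = - 4 J$ ($l{\left(J \right)} = 2 J \left(-2\right) = - 4 J$)
$b = 0$ ($b = 5 \cdot 0 \cdot 0 = 0 \cdot 0 = 0$)
$67 l{\left(3 \right)} \left(b - 4\right) = 67 \left(-4\right) 3 \left(0 - 4\right) = 67 \left(\left(-12\right) \left(-4\right)\right) = 67 \cdot 48 = 3216$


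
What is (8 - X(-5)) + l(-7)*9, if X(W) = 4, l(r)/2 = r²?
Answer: 886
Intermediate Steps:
l(r) = 2*r²
(8 - X(-5)) + l(-7)*9 = (8 - 1*4) + (2*(-7)²)*9 = (8 - 4) + (2*49)*9 = 4 + 98*9 = 4 + 882 = 886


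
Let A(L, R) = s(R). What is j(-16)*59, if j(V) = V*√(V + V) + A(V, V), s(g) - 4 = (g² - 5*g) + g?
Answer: 19116 - 3776*I*√2 ≈ 19116.0 - 5340.1*I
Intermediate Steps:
s(g) = 4 + g² - 4*g (s(g) = 4 + ((g² - 5*g) + g) = 4 + (g² - 4*g) = 4 + g² - 4*g)
A(L, R) = 4 + R² - 4*R
j(V) = 4 + V² - 4*V + √2*V^(3/2) (j(V) = V*√(V + V) + (4 + V² - 4*V) = V*√(2*V) + (4 + V² - 4*V) = V*(√2*√V) + (4 + V² - 4*V) = √2*V^(3/2) + (4 + V² - 4*V) = 4 + V² - 4*V + √2*V^(3/2))
j(-16)*59 = (4 + (-16)² - 4*(-16) + √2*(-16)^(3/2))*59 = (4 + 256 + 64 + √2*(-64*I))*59 = (4 + 256 + 64 - 64*I*√2)*59 = (324 - 64*I*√2)*59 = 19116 - 3776*I*√2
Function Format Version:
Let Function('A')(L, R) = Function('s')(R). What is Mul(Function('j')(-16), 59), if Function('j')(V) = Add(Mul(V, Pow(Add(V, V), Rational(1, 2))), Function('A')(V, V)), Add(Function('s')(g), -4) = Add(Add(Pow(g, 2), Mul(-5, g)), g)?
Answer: Add(19116, Mul(-3776, I, Pow(2, Rational(1, 2)))) ≈ Add(19116., Mul(-5340.1, I))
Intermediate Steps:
Function('s')(g) = Add(4, Pow(g, 2), Mul(-4, g)) (Function('s')(g) = Add(4, Add(Add(Pow(g, 2), Mul(-5, g)), g)) = Add(4, Add(Pow(g, 2), Mul(-4, g))) = Add(4, Pow(g, 2), Mul(-4, g)))
Function('A')(L, R) = Add(4, Pow(R, 2), Mul(-4, R))
Function('j')(V) = Add(4, Pow(V, 2), Mul(-4, V), Mul(Pow(2, Rational(1, 2)), Pow(V, Rational(3, 2)))) (Function('j')(V) = Add(Mul(V, Pow(Add(V, V), Rational(1, 2))), Add(4, Pow(V, 2), Mul(-4, V))) = Add(Mul(V, Pow(Mul(2, V), Rational(1, 2))), Add(4, Pow(V, 2), Mul(-4, V))) = Add(Mul(V, Mul(Pow(2, Rational(1, 2)), Pow(V, Rational(1, 2)))), Add(4, Pow(V, 2), Mul(-4, V))) = Add(Mul(Pow(2, Rational(1, 2)), Pow(V, Rational(3, 2))), Add(4, Pow(V, 2), Mul(-4, V))) = Add(4, Pow(V, 2), Mul(-4, V), Mul(Pow(2, Rational(1, 2)), Pow(V, Rational(3, 2)))))
Mul(Function('j')(-16), 59) = Mul(Add(4, Pow(-16, 2), Mul(-4, -16), Mul(Pow(2, Rational(1, 2)), Pow(-16, Rational(3, 2)))), 59) = Mul(Add(4, 256, 64, Mul(Pow(2, Rational(1, 2)), Mul(-64, I))), 59) = Mul(Add(4, 256, 64, Mul(-64, I, Pow(2, Rational(1, 2)))), 59) = Mul(Add(324, Mul(-64, I, Pow(2, Rational(1, 2)))), 59) = Add(19116, Mul(-3776, I, Pow(2, Rational(1, 2))))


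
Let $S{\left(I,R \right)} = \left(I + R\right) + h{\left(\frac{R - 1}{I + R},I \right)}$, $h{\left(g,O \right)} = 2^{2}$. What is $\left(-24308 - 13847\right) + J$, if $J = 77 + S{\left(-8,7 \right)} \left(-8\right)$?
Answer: $-38102$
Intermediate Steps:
$h{\left(g,O \right)} = 4$
$S{\left(I,R \right)} = 4 + I + R$ ($S{\left(I,R \right)} = \left(I + R\right) + 4 = 4 + I + R$)
$J = 53$ ($J = 77 + \left(4 - 8 + 7\right) \left(-8\right) = 77 + 3 \left(-8\right) = 77 - 24 = 53$)
$\left(-24308 - 13847\right) + J = \left(-24308 - 13847\right) + 53 = -38155 + 53 = -38102$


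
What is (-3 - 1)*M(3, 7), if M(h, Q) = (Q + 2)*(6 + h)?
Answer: -324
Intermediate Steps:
M(h, Q) = (2 + Q)*(6 + h)
(-3 - 1)*M(3, 7) = (-3 - 1)*(12 + 2*3 + 6*7 + 7*3) = -4*(12 + 6 + 42 + 21) = -4*81 = -324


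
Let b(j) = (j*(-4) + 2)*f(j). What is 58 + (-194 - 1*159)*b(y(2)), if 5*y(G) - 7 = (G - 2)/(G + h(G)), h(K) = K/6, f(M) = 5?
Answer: 6412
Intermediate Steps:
h(K) = K/6 (h(K) = K*(⅙) = K/6)
y(G) = 7/5 + 6*(-2 + G)/(35*G) (y(G) = 7/5 + ((G - 2)/(G + G/6))/5 = 7/5 + ((-2 + G)/((7*G/6)))/5 = 7/5 + ((-2 + G)*(6/(7*G)))/5 = 7/5 + (6*(-2 + G)/(7*G))/5 = 7/5 + 6*(-2 + G)/(35*G))
b(j) = 10 - 20*j (b(j) = (j*(-4) + 2)*5 = (-4*j + 2)*5 = (2 - 4*j)*5 = 10 - 20*j)
58 + (-194 - 1*159)*b(y(2)) = 58 + (-194 - 1*159)*(10 - 4*(-12 + 55*2)/(7*2)) = 58 + (-194 - 159)*(10 - 4*(-12 + 110)/(7*2)) = 58 - 353*(10 - 4*98/(7*2)) = 58 - 353*(10 - 20*7/5) = 58 - 353*(10 - 28) = 58 - 353*(-18) = 58 + 6354 = 6412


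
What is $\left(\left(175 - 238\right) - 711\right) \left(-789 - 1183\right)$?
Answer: $1526328$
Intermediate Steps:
$\left(\left(175 - 238\right) - 711\right) \left(-789 - 1183\right) = \left(-63 - 711\right) \left(-1972\right) = \left(-774\right) \left(-1972\right) = 1526328$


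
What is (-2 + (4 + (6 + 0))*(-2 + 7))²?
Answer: 2304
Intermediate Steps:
(-2 + (4 + (6 + 0))*(-2 + 7))² = (-2 + (4 + 6)*5)² = (-2 + 10*5)² = (-2 + 50)² = 48² = 2304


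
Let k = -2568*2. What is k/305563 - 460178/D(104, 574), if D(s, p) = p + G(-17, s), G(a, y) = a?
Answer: -140616230966/170198591 ≈ -826.19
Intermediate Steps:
k = -5136
D(s, p) = -17 + p (D(s, p) = p - 17 = -17 + p)
k/305563 - 460178/D(104, 574) = -5136/305563 - 460178/(-17 + 574) = -5136*1/305563 - 460178/557 = -5136/305563 - 460178*1/557 = -5136/305563 - 460178/557 = -140616230966/170198591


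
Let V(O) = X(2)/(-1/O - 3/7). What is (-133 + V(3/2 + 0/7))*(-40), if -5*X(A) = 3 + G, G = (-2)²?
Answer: 121184/23 ≈ 5268.9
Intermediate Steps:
G = 4
X(A) = -7/5 (X(A) = -(3 + 4)/5 = -⅕*7 = -7/5)
V(O) = -7/(5*(-3/7 - 1/O)) (V(O) = -7/(5*(-1/O - 3/7)) = -7/(5*(-3/7 - 1/O)))
(-133 + V(3/2 + 0/7))*(-40) = (-133 + 49*(3/2 + 0/7)/(5*(7 + 3*(3/2 + 0/7))))*(-40) = (-133 + 49*(3*(½) + 0*(⅐))/(5*(7 + 3*(3*(½) + 0*(⅐)))))*(-40) = (-133 + 49*(3/2 + 0)/(5*(7 + 3*(3/2 + 0))))*(-40) = (-133 + (49/5)*(3/2)/(7 + 3*(3/2)))*(-40) = (-133 + (49/5)*(3/2)/(7 + 9/2))*(-40) = (-133 + (49/5)*(3/2)/(23/2))*(-40) = (-133 + (49/5)*(3/2)*(2/23))*(-40) = (-133 + 147/115)*(-40) = -15148/115*(-40) = 121184/23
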